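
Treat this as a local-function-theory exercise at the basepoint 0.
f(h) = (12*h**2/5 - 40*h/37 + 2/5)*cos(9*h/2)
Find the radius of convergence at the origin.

The factor cos(9*h/2) is entire and contributes no finite singular point.
The polynomial part has no poles.
No finite singular points: the Taylor series at 0 converges everywhere.

The radius of convergence is infinite.


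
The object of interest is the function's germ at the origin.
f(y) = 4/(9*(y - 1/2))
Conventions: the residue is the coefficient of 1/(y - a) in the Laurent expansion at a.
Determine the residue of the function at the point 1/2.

The residue is 4/9.

At the order-1 pole 1/2 set g(y) = (y - (1/2))*f(y) = 4/9.
Simple pole: residue = g(a) at a = 1/2, which is 4/9.


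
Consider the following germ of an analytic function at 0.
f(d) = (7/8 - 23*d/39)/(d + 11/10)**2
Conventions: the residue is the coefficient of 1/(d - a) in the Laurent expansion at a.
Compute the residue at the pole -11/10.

The residue is -23/39.

At the order-2 pole -11/10 set g(d) = (d - (-11/10))^2*f(d) = 7/8 - 23*d/39.
Order-2 pole: residue = g'(a); g'(-11/10) = -23/39, so the residue is -23/39.


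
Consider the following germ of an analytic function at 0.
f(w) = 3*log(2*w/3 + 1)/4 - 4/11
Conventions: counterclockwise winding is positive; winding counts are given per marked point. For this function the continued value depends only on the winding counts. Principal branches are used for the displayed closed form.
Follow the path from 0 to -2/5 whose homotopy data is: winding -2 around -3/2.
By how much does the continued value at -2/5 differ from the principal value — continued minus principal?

The rational part is single-valued and drops out of the difference; each branch term changes only by its own monodromy.
(3/4)*log(1 - w/(-3/2)): each positive loop around -3/2 adds 2*pi*i to the log, so winding -2 contributes (3/4)*(-2)*2*pi*i = -(3)*pi*i.
Summing the contributions at w = -2/5 gives -(3)*pi*i.

Continued minus principal equals -(3)*pi*i.


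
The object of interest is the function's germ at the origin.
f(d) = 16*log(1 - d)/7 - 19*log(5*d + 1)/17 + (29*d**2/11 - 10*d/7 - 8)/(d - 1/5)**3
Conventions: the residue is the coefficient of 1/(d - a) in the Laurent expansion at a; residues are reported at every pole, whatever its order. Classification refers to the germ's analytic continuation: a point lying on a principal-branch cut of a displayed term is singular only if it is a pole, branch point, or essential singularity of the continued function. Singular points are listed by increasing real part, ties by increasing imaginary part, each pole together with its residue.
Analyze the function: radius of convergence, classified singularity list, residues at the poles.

Denominator factor (d - 1/5)^3: pole of order 3 at 1/5, modulus 1/5.
Branch term (-19/17)*log(1 - d/(-1/5)): its argument vanishes at d = -1/5, a logarithmic branch point, modulus 1/5.
Branch term (16/7)*log(1 - d/(1)): its argument vanishes at d = 1, a logarithmic branch point, modulus 1.
The radius of convergence is the smallest modulus among the singular points: 1/5.
The branch terms are analytic at 1/5 and contribute nothing to the residue; only the rational part matters.
At the order-3 pole 1/5 set g(d) = (d - (1/5))^3*(rational part) = 29*d**2/11 - 10*d/7 - 8.
Order-3 pole: residue = g''(a)/2; g''(1/5) = 58/11, so the residue is 29/11.
List the singular points by increasing real part (a conjugate pair: the negative imaginary part first).

Radius of convergence at 0: 1/5.
At -1/5: a logarithmic branch point.
At 1/5: a pole of order 3; residue 29/11.
At 1: a logarithmic branch point.


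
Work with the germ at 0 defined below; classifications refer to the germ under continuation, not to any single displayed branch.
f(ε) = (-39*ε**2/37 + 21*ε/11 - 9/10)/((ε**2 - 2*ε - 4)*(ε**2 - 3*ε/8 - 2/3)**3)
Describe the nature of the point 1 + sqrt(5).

The denominator factor ε**2 - 2*ε - 4 vanishes at 1 + sqrt(5) and appears to the power 1; the numerator there equals -21633/4070 - (81/407)*sqrt(5), nonzero, and no other factor vanishes.
Hence a pole whose order is the multiplicity, 1.

The point is a pole of order 1.


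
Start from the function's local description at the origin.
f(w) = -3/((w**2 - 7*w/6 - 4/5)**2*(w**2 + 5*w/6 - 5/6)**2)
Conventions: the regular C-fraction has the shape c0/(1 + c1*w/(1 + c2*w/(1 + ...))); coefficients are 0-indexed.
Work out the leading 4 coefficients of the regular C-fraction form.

Taylor coefficients (expand at 0): a_0 = -27/4, a_1 = 99/16, a_2 = -72981/1280, a_3 = 175099/2560.
c0 = a_0 = -27/4. Peel one level at a time: if S = 1 + c*w/S' with S'(0) = 1, then c is the w-coefficient of S and S' = c*w/(S - 1).
S_1 = c0/f = 1 + (11/12)*w + (-21907/2880)*w^2 + ...; c1 = 11/12.
S_2 = c1*w/(S_1 - 1) = 1 + (21907/2640)*w + (514759369/6969600)*w^2 + ...; c2 = 21907/2640.
S_3 = c2*w/(S_2 - 1) = 1 + (-514759369/57834480)*w + ...; c3 = -514759369/57834480.

The regular C-fraction coefficients are [-27/4, 11/12, 21907/2640, -514759369/57834480].


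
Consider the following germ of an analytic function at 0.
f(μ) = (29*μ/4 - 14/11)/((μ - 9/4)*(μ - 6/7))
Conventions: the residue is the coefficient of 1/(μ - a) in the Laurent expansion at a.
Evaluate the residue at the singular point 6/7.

At the order-1 pole 6/7 set g(μ) = (μ - (6/7))*f(μ) = (29*μ/4 - 14/11)/(μ - 9/4).
Simple pole: residue = g(a) at a = 6/7, which is -1522/429.

The residue is -1522/429.


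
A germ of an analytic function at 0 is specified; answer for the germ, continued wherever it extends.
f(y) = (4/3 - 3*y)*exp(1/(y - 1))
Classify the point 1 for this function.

The point is an essential singularity.

The exponent 1/(y - (1)) has a pole at 1, so exp(1/(y - (1))) takes every nonzero value near it: an essential singularity (not a pole of any order).


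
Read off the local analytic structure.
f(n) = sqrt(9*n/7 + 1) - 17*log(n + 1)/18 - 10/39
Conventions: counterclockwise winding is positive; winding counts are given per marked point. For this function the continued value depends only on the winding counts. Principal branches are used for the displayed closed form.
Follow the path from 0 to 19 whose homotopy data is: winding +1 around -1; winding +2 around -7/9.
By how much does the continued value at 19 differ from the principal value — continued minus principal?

Continued minus principal equals -(17/9)*pi*i.

The rational part is single-valued and drops out of the difference; each branch term changes only by its own monodromy.
(1)*sqrt(1 - n/(-7/9)): winding +2 is even, the square root returns to the same sheet, contribution 0.
(-17/18)*log(1 - n/(-1)): each positive loop around -1 adds 2*pi*i to the log, so winding +1 contributes (-17/18)*(1)*2*pi*i = -(17/9)*pi*i.
Summing the contributions at n = 19 gives -(17/9)*pi*i.


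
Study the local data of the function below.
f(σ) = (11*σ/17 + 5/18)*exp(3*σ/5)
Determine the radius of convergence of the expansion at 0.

The factor exp(3*σ/5) is entire and contributes no finite singular point.
The polynomial part has no poles.
No finite singular points: the Taylor series at 0 converges everywhere.

The radius of convergence is infinite.


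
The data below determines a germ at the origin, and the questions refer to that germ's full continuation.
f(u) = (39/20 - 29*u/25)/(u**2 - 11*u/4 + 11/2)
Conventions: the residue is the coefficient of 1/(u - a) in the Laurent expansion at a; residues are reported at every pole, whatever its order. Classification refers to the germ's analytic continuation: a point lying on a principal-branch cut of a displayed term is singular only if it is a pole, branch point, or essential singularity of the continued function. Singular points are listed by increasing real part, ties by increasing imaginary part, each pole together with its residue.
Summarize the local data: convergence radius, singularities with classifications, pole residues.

Radius of convergence at 0: (1/2)*sqrt(22).
At (11/8) - ((1/8)*sqrt(231))*i: a pole of order 1; residue (-29/50) + ((71/11550)*sqrt(231))*i.
At (11/8) + ((1/8)*sqrt(231))*i: a pole of order 1; residue (-29/50) - ((71/11550)*sqrt(231))*i.

Denominator factor (u**2 - 11*u/4 + 11/2): discriminant -231/16, complex-conjugate roots (11/8) + ((1/8)*sqrt(231))*i and (11/8) - ((1/8)*sqrt(231))*i; poles of order 1, moduli (1/2)*sqrt(22) and (1/2)*sqrt(22).
The radius of convergence is the smallest modulus among the singular points: (1/2)*sqrt(22).
The factor u**2 - 11*u/4 + 11/2 splits as (u - a)(u - a') with a = (11/8) - ((1/8)*sqrt(231))*i, a' = (11/8) + ((1/8)*sqrt(231))*i. At the order-1 pole a set g(u) = (u - a)*f(u) = [39/20 - 29*u/25] / (u - a').
Simple pole: residue = g(a) at a = (11/8) - ((1/8)*sqrt(231))*i, which is (-29/50) + ((71/11550)*sqrt(231))*i.
The factor u**2 - 11*u/4 + 11/2 splits as (u - a)(u - a') with a = (11/8) + ((1/8)*sqrt(231))*i, a' = (11/8) - ((1/8)*sqrt(231))*i. At the order-1 pole a set g(u) = (u - a)*f(u) = [39/20 - 29*u/25] / (u - a').
Simple pole: residue = g(a) at a = (11/8) + ((1/8)*sqrt(231))*i, which is (-29/50) - ((71/11550)*sqrt(231))*i.
List the singular points by increasing real part (a conjugate pair: the negative imaginary part first).


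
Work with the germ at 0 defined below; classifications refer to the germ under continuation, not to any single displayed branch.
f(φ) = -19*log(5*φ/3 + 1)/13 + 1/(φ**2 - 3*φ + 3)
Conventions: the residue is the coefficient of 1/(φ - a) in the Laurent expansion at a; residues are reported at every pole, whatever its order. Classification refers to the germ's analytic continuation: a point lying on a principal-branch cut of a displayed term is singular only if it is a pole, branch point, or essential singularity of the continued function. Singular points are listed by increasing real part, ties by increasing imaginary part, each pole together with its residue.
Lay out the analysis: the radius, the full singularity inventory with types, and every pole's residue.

Radius of convergence at 0: 3/5.
At -3/5: a logarithmic branch point.
At (3/2) - ((1/2)*sqrt(3))*i: a pole of order 1; residue ((1/3)*sqrt(3))*i.
At (3/2) + ((1/2)*sqrt(3))*i: a pole of order 1; residue -((1/3)*sqrt(3))*i.

Denominator factor (φ**2 - 3*φ + 3): discriminant -3, complex-conjugate roots (3/2) + ((1/2)*sqrt(3))*i and (3/2) - ((1/2)*sqrt(3))*i; poles of order 1, moduli sqrt(3) and sqrt(3).
Branch term (-19/13)*log(1 - φ/(-3/5)): its argument vanishes at φ = -3/5, a logarithmic branch point, modulus 3/5.
The radius of convergence is the smallest modulus among the singular points: 3/5.
The branch term is analytic at (3/2) - ((1/2)*sqrt(3))*i and contributes nothing to the residue; only the rational part matters.
The factor φ**2 - 3*φ + 3 splits as (φ - a)(φ - a') with a = (3/2) - ((1/2)*sqrt(3))*i, a' = (3/2) + ((1/2)*sqrt(3))*i. At the order-1 pole a set g(φ) = (φ - a)*(rational part) = [1] / (φ - a').
Simple pole: residue = g(a) at a = (3/2) - ((1/2)*sqrt(3))*i, which is ((1/3)*sqrt(3))*i.
The branch term is analytic at (3/2) + ((1/2)*sqrt(3))*i and contributes nothing to the residue; only the rational part matters.
The factor φ**2 - 3*φ + 3 splits as (φ - a)(φ - a') with a = (3/2) + ((1/2)*sqrt(3))*i, a' = (3/2) - ((1/2)*sqrt(3))*i. At the order-1 pole a set g(φ) = (φ - a)*(rational part) = [1] / (φ - a').
Simple pole: residue = g(a) at a = (3/2) + ((1/2)*sqrt(3))*i, which is -((1/3)*sqrt(3))*i.
List the singular points by increasing real part (a conjugate pair: the negative imaginary part first).


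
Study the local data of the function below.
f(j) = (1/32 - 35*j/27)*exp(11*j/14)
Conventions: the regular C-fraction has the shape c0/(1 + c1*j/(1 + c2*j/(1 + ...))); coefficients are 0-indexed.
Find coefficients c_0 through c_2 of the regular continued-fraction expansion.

The regular C-fraction coefficients are [1/32, 15383/378, -482499089/11629548].

Taylor coefficients (expand at 0): a_0 = 1/32, a_1 = -15383/12096, a_2 = -341693/338688.
c0 = a_0 = 1/32. Peel one level at a time: if S = 1 + c*j/S' with S'(0) = 1, then c is the j-coefficient of S and S' = c*j/(S - 1).
S_1 = c0/f = 1 + (15383/378)*j + (482499089/285768)*j^2 + ...; c1 = 15383/378.
S_2 = c1*j/(S_1 - 1) = 1 + (-482499089/11629548)*j + ...; c2 = -482499089/11629548.


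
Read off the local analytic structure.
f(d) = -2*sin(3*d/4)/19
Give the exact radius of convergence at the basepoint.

The factor sin(3*d/4) is entire and contributes no finite singular point.
The polynomial part has no poles.
No finite singular points: the Taylor series at 0 converges everywhere.

The radius of convergence is infinite.


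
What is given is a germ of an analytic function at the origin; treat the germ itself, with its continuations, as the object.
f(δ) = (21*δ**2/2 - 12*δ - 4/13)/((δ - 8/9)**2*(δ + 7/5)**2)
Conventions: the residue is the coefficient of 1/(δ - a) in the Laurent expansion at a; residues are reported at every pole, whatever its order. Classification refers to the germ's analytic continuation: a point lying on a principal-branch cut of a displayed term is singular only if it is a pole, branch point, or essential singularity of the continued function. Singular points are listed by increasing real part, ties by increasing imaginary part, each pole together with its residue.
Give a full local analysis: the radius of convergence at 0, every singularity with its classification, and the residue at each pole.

Denominator factor (δ + 7/5)^2: pole of order 2 at -7/5, modulus 7/5.
Denominator factor (δ - 8/9)^2: pole of order 2 at 8/9, modulus 8/9.
The radius of convergence is the smallest modulus among the singular points: 8/9.
At the order-2 pole -7/5 set g(δ) = (δ - (-7/5))^2*f(δ) = (21*δ**2/2 - 12*δ - 4/13)/(δ - 8/9)**2.
Order-2 pole: residue = g'(a); g'(-7/5) = -24421500/14205451, so the residue is -24421500/14205451.
At the order-2 pole 8/9 set g(δ) = (δ - (8/9))^2*f(δ) = (21*δ**2/2 - 12*δ - 4/13)/(δ + 7/5)**2.
Order-2 pole: residue = g'(a); g'(8/9) = 24421500/14205451, so the residue is 24421500/14205451.
List the singular points by increasing real part (a conjugate pair: the negative imaginary part first).

Radius of convergence at 0: 8/9.
At -7/5: a pole of order 2; residue -24421500/14205451.
At 8/9: a pole of order 2; residue 24421500/14205451.


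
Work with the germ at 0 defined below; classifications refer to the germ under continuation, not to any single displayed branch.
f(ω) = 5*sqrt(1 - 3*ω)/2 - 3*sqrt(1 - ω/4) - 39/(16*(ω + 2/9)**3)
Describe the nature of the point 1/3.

The term (5/2)*sqrt(1 - ω/(1/3)) has argument 1 - 1/3/(1/3) = 0 at 1/3: a square-root (algebraic, two-sheeted) branch point; the remaining terms are analytic or single-valued there.

The point is an algebraic (square-root) branch point.


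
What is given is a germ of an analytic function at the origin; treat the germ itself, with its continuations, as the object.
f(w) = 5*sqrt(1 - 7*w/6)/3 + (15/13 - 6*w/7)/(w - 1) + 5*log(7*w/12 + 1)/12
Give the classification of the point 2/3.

Denominator factors: w - 1 = -1/3 at w = 2/3 — none vanishes.
Branch term log(1 - w/(-12/7)): argument at 2/3 is 25/18, nonzero, so 2/3 is not its branch point (a point on a principal cut is still regular for the continued germ).
Branch term sqrt(1 - w/(6/7)): argument at 2/3 is 2/9, nonzero, so 2/3 is not its branch point (a point on a principal cut is still regular for the continued germ).
So the germ continues analytically to 2/3.

The point is a regular point.


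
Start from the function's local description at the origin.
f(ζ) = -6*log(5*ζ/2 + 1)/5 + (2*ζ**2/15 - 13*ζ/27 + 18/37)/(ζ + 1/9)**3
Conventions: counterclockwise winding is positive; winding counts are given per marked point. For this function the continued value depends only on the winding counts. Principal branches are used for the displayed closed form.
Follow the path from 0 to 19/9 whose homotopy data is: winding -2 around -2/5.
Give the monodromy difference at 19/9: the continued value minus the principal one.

The rational part is single-valued and drops out of the difference; each branch term changes only by its own monodromy.
(-6/5)*log(1 - ζ/(-2/5)): each positive loop around -2/5 adds 2*pi*i to the log, so winding -2 contributes (-6/5)*(-2)*2*pi*i = (24/5)*pi*i.
Summing the contributions at ζ = 19/9 gives (24/5)*pi*i.

Continued minus principal equals (24/5)*pi*i.


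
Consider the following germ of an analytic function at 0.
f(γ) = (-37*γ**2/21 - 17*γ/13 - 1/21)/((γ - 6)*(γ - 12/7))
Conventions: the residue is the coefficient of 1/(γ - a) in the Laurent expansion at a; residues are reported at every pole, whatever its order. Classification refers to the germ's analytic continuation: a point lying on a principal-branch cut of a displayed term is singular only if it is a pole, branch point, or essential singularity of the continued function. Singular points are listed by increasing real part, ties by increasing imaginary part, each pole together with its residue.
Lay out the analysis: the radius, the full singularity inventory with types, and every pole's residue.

Radius of convergence at 0: 12/7.
At 12/7: a pole of order 1; residue 99889/57330.
At 6: a pole of order 1; residue -19471/1170.

Denominator factor (γ - 6): pole of order 1 at 6, modulus 6.
Denominator factor (γ - 12/7): pole of order 1 at 12/7, modulus 12/7.
The radius of convergence is the smallest modulus among the singular points: 12/7.
At the order-1 pole 12/7 set g(γ) = (γ - (12/7))*f(γ) = (-37*γ**2/21 - 17*γ/13 - 1/21)/(γ - 6).
Simple pole: residue = g(a) at a = 12/7, which is 99889/57330.
At the order-1 pole 6 set g(γ) = (γ - (6))*f(γ) = (-37*γ**2/21 - 17*γ/13 - 1/21)/(γ - 12/7).
Simple pole: residue = g(a) at a = 6, which is -19471/1170.
List the singular points by increasing real part (a conjugate pair: the negative imaginary part first).


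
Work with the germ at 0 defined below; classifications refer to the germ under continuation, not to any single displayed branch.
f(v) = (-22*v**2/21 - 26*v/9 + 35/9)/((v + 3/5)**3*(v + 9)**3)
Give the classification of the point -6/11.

The point is a regular point.

Denominator factors: v + 3/5 = 3/55 at v = -6/11; v + 9 = 93/11 at v = -6/11 — none vanishes.
So the germ continues analytically to -6/11.


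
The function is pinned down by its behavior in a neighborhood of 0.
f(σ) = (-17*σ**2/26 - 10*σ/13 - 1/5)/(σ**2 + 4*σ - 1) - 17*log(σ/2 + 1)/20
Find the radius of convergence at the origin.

The radius of convergence is -2 + sqrt(5).

Denominator factor (σ**2 + 4*σ - 1): discriminant 20, real irrational roots -2 + sqrt(5) and -2 - sqrt(5); poles of order 1, moduli -2 + sqrt(5) and 2 + sqrt(5).
Branch term (-17/20)*log(1 - σ/(-2)): its argument vanishes at σ = -2, a logarithmic branch point, modulus 2.
The radius of convergence is the smallest modulus among the singular points: -2 + sqrt(5).


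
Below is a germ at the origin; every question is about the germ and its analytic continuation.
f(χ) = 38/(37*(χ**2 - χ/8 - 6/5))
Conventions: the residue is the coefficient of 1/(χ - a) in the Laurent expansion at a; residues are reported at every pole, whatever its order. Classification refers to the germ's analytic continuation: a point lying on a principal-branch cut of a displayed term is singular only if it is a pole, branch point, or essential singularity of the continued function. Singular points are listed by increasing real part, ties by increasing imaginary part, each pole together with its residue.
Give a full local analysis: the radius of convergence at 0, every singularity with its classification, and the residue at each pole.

Radius of convergence at 0: -1/16 + (1/80)*sqrt(7705).
At 1/16 - (1/80)*sqrt(7705): a pole of order 1; residue -(304/57017)*sqrt(7705).
At 1/16 + (1/80)*sqrt(7705): a pole of order 1; residue (304/57017)*sqrt(7705).

Denominator factor (χ**2 - χ/8 - 6/5): discriminant 1541/320, real irrational roots 1/16 + (1/80)*sqrt(7705) and 1/16 - (1/80)*sqrt(7705); poles of order 1, moduli 1/16 + (1/80)*sqrt(7705) and -1/16 + (1/80)*sqrt(7705).
The radius of convergence is the smallest modulus among the singular points: -1/16 + (1/80)*sqrt(7705).
The factor χ**2 - χ/8 - 6/5 splits as (χ - a)(χ - a') with a = 1/16 - (1/80)*sqrt(7705), a' = 1/16 + (1/80)*sqrt(7705). At the order-1 pole a set g(χ) = (χ - a)*f(χ) = [38/37] / (χ - a').
Simple pole: residue = g(a) at a = 1/16 - (1/80)*sqrt(7705), which is -(304/57017)*sqrt(7705).
The factor χ**2 - χ/8 - 6/5 splits as (χ - a)(χ - a') with a = 1/16 + (1/80)*sqrt(7705), a' = 1/16 - (1/80)*sqrt(7705). At the order-1 pole a set g(χ) = (χ - a)*f(χ) = [38/37] / (χ - a').
Simple pole: residue = g(a) at a = 1/16 + (1/80)*sqrt(7705), which is (304/57017)*sqrt(7705).
List the singular points by increasing real part (a conjugate pair: the negative imaginary part first).


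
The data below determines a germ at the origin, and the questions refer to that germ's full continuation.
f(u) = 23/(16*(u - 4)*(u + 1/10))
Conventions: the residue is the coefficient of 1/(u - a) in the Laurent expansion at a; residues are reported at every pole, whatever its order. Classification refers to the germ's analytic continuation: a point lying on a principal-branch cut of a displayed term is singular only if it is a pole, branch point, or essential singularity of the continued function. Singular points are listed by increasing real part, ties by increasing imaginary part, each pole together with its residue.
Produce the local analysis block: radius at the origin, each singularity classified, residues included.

Denominator factor (u + 1/10): pole of order 1 at -1/10, modulus 1/10.
Denominator factor (u - 4): pole of order 1 at 4, modulus 4.
The radius of convergence is the smallest modulus among the singular points: 1/10.
At the order-1 pole -1/10 set g(u) = (u - (-1/10))*f(u) = 23/(16*(u - 4)).
Simple pole: residue = g(a) at a = -1/10, which is -115/328.
At the order-1 pole 4 set g(u) = (u - (4))*f(u) = 23/(16*(u + 1/10)).
Simple pole: residue = g(a) at a = 4, which is 115/328.
List the singular points by increasing real part (a conjugate pair: the negative imaginary part first).

Radius of convergence at 0: 1/10.
At -1/10: a pole of order 1; residue -115/328.
At 4: a pole of order 1; residue 115/328.


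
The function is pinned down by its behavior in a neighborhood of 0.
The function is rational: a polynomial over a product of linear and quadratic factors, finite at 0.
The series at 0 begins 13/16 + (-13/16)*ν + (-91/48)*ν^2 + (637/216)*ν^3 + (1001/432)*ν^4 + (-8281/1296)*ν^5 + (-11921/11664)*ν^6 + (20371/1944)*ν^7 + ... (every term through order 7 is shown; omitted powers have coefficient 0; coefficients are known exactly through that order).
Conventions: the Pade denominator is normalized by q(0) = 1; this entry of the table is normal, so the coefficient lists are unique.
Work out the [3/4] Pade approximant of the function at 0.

The Pade approximant has numerator coefficients [13/16, -1521/6608, -1755/6608, 351/2360]; denominator coefficients [1, 296/413, 482/177, 7558/7965, 1637/885].

Taylor coefficients needed (read off): a_0 = 13/16, a_1 = -13/16, a_2 = -91/48, a_3 = 637/216, a_4 = 1001/432, a_5 = -8281/1296, a_6 = -11921/11664, a_7 = 20371/1944.
Write the denominator as Q(ν) = 1 + q1*ν + q2*ν^2 + q3*ν^3 + q4*ν^4. Requiring Q*f - P = O(ν^8) with deg P <= 3 kills the coefficients of ν^4..ν^7 in Q*f:
  ν^4: a_4 + q1*a_3 + q2*a_2 + q3*a_1 + q4*a_0 = 0, i.e. 1001/432 + (637/216)*q1 + (-91/48)*q2 + (-13/16)*q3 + (13/16)*q4 = 0.
  ν^5: a_5 + q1*a_4 + q2*a_3 + q3*a_2 + q4*a_1 = 0, i.e. -8281/1296 + (1001/432)*q1 + (637/216)*q2 + (-91/48)*q3 + (-13/16)*q4 = 0.
  ν^6: a_6 + q1*a_5 + q2*a_4 + q3*a_3 + q4*a_2 = 0, i.e. -11921/11664 + (-8281/1296)*q1 + (1001/432)*q2 + (637/216)*q3 + (-91/48)*q4 = 0.
  ν^7: a_7 + q1*a_6 + q2*a_5 + q3*a_4 + q4*a_3 = 0, i.e. 20371/1944 + (-11921/11664)*q1 + (-8281/1296)*q2 + (1001/432)*q3 + (637/216)*q4 = 0.
Solving this linear system: q1 = 296/413, q2 = 482/177, q3 = 7558/7965, q4 = 1637/885.
The numerator is Q*f truncated at degree 3: P0 = a_0 = 13/16; P1 = a_1 + q1*a_0 = -1521/6608; P2 = a_2 + q1*a_1 + q2*a_0 = -1755/6608; P3 = a_3 + q1*a_2 + q2*a_1 + q3*a_0 = 351/2360.


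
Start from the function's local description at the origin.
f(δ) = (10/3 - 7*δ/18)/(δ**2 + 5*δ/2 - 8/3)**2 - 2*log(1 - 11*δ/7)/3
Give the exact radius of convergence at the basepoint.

Denominator factor (δ**2 + 5*δ/2 - 8/3)^2: discriminant 203/12, real irrational roots -5/4 + (1/12)*sqrt(609) and -5/4 - (1/12)*sqrt(609); poles of order 2, moduli -5/4 + (1/12)*sqrt(609) and 5/4 + (1/12)*sqrt(609).
Branch term (-2/3)*log(1 - δ/(7/11)): its argument vanishes at δ = 7/11, a logarithmic branch point, modulus 7/11.
The radius of convergence is the smallest modulus among the singular points: 7/11.

The radius of convergence is 7/11.


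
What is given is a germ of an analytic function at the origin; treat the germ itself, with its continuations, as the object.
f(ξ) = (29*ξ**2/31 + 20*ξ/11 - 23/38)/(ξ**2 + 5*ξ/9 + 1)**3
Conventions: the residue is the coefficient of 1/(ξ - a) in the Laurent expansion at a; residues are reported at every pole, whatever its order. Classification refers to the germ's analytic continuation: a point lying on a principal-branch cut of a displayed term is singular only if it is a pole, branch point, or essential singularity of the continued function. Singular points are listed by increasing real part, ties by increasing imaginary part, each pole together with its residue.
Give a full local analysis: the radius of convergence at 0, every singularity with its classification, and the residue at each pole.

Radius of convergence at 0: 1.
At (-5/18) - ((1/18)*sqrt(299))*i: a pole of order 3; residue -((1722438918/173189494621)*sqrt(299))*i.
At (-5/18) + ((1/18)*sqrt(299))*i: a pole of order 3; residue ((1722438918/173189494621)*sqrt(299))*i.


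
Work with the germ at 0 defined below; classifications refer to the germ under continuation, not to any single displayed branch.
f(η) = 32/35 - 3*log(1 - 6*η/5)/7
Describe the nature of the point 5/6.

The point is a logarithmic branch point.

The term (-3/7)*log(1 - η/(5/6)) has argument 1 - 5/6/(5/6) = 0 at 5/6: a logarithmic (infinitely-sheeted) branch point; the remaining terms are analytic or single-valued there.


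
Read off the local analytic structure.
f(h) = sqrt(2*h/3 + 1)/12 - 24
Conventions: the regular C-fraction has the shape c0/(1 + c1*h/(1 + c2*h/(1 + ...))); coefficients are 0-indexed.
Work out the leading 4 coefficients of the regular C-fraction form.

Taylor coefficients (expand at 0): a_0 = -287/12, a_1 = 1/36, a_2 = -1/216, a_3 = 1/648.
c0 = a_0 = -287/12. Peel one level at a time: if S = 1 + c*h/S' with S'(0) = 1, then c is the h-coefficient of S and S' = c*h/(S - 1).
S_1 = c0/f = 1 + (1/861)*h + (-95/494214)*h^2 + ...; c1 = 1/861.
S_2 = c1*h/(S_1 - 1) = 1 + (95/574)*h + (-1/36)*h^2 + ...; c2 = 95/574.
S_3 = c2*h/(S_2 - 1) = 1 + (287/1710)*h + ...; c3 = 287/1710.

The regular C-fraction coefficients are [-287/12, 1/861, 95/574, 287/1710].


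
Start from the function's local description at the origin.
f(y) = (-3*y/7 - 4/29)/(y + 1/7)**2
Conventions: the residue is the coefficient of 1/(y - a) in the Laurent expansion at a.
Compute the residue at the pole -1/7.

The residue is -3/7.

At the order-2 pole -1/7 set g(y) = (y - (-1/7))^2*f(y) = -3*y/7 - 4/29.
Order-2 pole: residue = g'(a); g'(-1/7) = -3/7, so the residue is -3/7.


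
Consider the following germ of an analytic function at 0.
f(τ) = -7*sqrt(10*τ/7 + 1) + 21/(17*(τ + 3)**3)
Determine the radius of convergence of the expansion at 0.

Denominator factor (τ + 3)^3: pole of order 3 at -3, modulus 3.
Branch term (-7)*sqrt(1 - τ/(-7/10)): its argument vanishes at τ = -7/10, a square-root branch point, modulus 7/10.
The radius of convergence is the smallest modulus among the singular points: 7/10.

The radius of convergence is 7/10.


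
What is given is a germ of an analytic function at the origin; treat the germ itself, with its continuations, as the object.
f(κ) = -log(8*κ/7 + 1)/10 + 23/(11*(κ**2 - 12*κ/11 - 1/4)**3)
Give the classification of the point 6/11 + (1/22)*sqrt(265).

The denominator factor κ**2 - 12*κ/11 - 1/4 vanishes at 6/11 + (1/22)*sqrt(265) and appears to the power 3; the numerator there equals 23/11, nonzero, and no other factor vanishes.
The branch terms are analytic at this point.
Hence a pole whose order is the multiplicity, 3.

The point is a pole of order 3.


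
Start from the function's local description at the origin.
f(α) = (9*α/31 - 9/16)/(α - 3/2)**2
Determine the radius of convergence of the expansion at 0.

Denominator factor (α - 3/2)^2: pole of order 2 at 3/2, modulus 3/2.
The radius of convergence is the smallest modulus among the singular points: 3/2.

The radius of convergence is 3/2.


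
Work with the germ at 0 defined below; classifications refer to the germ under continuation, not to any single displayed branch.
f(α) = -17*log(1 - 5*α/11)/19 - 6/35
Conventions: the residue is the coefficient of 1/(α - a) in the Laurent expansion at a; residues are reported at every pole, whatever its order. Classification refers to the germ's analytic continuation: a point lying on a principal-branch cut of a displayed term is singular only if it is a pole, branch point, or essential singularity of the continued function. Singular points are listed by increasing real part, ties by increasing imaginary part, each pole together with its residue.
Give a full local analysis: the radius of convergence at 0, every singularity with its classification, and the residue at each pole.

Branch term (-17/19)*log(1 - α/(11/5)): its argument vanishes at α = 11/5, a logarithmic branch point, modulus 11/5.
The radius of convergence is the smallest modulus among the singular points: 11/5.

Radius of convergence at 0: 11/5.
At 11/5: a logarithmic branch point.


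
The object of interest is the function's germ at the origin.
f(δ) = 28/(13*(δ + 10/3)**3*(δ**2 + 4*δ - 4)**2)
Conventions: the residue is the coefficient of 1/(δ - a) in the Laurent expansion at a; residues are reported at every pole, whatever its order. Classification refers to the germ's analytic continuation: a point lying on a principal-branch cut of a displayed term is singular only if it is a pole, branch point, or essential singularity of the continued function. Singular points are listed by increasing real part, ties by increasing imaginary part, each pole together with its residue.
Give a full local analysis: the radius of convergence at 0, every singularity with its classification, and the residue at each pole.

Radius of convergence at 0: -2 + (2)*sqrt(2).
At -2 - (2)*sqrt(2): a pole of order 2; residue -13851/570752 - (2889/175616)*sqrt(2).
At -10/3: a pole of order 3; residue 13851/285376.
At -2 + (2)*sqrt(2): a pole of order 2; residue -13851/570752 + (2889/175616)*sqrt(2).


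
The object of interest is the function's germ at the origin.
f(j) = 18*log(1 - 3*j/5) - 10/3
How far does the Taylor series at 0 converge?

Branch term (18)*log(1 - j/(5/3)): its argument vanishes at j = 5/3, a logarithmic branch point, modulus 5/3.
The radius of convergence is the smallest modulus among the singular points: 5/3.

The radius of convergence is 5/3.


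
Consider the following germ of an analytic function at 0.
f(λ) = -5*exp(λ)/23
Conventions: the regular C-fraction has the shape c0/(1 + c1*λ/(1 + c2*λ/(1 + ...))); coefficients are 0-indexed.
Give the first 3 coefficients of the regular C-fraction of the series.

The regular C-fraction coefficients are [-5/23, -1, 1/2].

Taylor coefficients (expand at 0): a_0 = -5/23, a_1 = -5/23, a_2 = -5/46.
c0 = a_0 = -5/23. Peel one level at a time: if S = 1 + c*λ/S' with S'(0) = 1, then c is the λ-coefficient of S and S' = c*λ/(S - 1).
S_1 = c0/f = 1 + (-1)*λ + (1/2)*λ^2 + ...; c1 = -1.
S_2 = c1*λ/(S_1 - 1) = 1 + (1/2)*λ + ...; c2 = 1/2.


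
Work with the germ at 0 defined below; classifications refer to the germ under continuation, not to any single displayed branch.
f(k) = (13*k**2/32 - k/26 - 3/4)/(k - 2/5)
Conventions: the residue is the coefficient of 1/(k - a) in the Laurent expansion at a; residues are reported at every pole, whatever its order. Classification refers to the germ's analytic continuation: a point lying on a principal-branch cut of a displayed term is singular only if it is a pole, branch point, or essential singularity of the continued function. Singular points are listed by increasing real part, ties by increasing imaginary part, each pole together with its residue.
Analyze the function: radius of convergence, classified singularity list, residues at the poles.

Radius of convergence at 0: 2/5.
At 2/5: a pole of order 1; residue -1821/2600.

Denominator factor (k - 2/5): pole of order 1 at 2/5, modulus 2/5.
The radius of convergence is the smallest modulus among the singular points: 2/5.
At the order-1 pole 2/5 set g(k) = (k - (2/5))*f(k) = 13*k**2/32 - k/26 - 3/4.
Simple pole: residue = g(a) at a = 2/5, which is -1821/2600.


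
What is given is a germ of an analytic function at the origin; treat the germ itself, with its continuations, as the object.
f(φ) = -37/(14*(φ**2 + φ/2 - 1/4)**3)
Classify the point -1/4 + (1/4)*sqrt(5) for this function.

The point is a pole of order 3.

The denominator factor φ**2 + φ/2 - 1/4 vanishes at -1/4 + (1/4)*sqrt(5) and appears to the power 3; the numerator there equals -37/14, nonzero, and no other factor vanishes.
Hence a pole whose order is the multiplicity, 3.


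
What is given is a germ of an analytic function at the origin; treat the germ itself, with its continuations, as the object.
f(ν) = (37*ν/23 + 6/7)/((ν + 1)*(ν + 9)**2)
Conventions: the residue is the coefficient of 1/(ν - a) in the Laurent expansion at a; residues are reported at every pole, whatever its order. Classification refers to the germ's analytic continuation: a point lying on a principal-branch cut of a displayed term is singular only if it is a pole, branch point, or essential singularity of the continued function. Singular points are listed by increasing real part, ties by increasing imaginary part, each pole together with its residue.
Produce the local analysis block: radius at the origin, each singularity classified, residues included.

Denominator factor (ν + 9)^2: pole of order 2 at -9, modulus 9.
Denominator factor (ν + 1): pole of order 1 at -1, modulus 1.
The radius of convergence is the smallest modulus among the singular points: 1.
At the order-2 pole -9 set g(ν) = (ν - (-9))^2*f(ν) = (37*ν/23 + 6/7)/(ν + 1).
Order-2 pole: residue = g'(a); g'(-9) = 121/10304, so the residue is 121/10304.
At the order-1 pole -1 set g(ν) = (ν - (-1))*f(ν) = (37*ν/23 + 6/7)/(ν + 9)**2.
Simple pole: residue = g(a) at a = -1, which is -121/10304.
List the singular points by increasing real part (a conjugate pair: the negative imaginary part first).

Radius of convergence at 0: 1.
At -9: a pole of order 2; residue 121/10304.
At -1: a pole of order 1; residue -121/10304.


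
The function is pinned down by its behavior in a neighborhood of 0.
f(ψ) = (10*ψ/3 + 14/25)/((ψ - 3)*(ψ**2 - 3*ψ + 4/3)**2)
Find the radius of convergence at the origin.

Denominator factor (ψ - 3): pole of order 1 at 3, modulus 3.
Denominator factor (ψ**2 - 3*ψ + 4/3)^2: discriminant 11/3, real irrational roots 3/2 + (1/6)*sqrt(33) and 3/2 - (1/6)*sqrt(33); poles of order 2, moduli 3/2 + (1/6)*sqrt(33) and 3/2 - (1/6)*sqrt(33).
The radius of convergence is the smallest modulus among the singular points: 3/2 - (1/6)*sqrt(33).

The radius of convergence is 3/2 - (1/6)*sqrt(33).


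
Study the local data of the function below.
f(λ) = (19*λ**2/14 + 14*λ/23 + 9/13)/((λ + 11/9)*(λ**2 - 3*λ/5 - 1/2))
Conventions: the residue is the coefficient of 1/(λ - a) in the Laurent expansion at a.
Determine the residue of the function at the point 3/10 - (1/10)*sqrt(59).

The residue is 178407/1673204 - (64322577/691033252)*sqrt(59).

The factor λ**2 - 3*λ/5 - 1/2 splits as (λ - a)(λ - a') with a = 3/10 - (1/10)*sqrt(59), a' = 3/10 + (1/10)*sqrt(59). At the order-1 pole a set g(λ) = (λ - a)*f(λ) = [(19*λ**2/14 + 14*λ/23 + 9/13)/(λ + 11/9)] / (λ - a').
Simple pole: residue = g(a) at a = 3/10 - (1/10)*sqrt(59), which is 178407/1673204 - (64322577/691033252)*sqrt(59).


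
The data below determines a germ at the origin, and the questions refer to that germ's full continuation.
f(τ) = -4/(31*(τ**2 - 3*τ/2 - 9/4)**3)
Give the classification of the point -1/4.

Denominator factors: τ**2 - 3*τ/2 - 9/4 = -29/16 at τ = -1/4 — none vanishes.
So the germ continues analytically to -1/4.

The point is a regular point.


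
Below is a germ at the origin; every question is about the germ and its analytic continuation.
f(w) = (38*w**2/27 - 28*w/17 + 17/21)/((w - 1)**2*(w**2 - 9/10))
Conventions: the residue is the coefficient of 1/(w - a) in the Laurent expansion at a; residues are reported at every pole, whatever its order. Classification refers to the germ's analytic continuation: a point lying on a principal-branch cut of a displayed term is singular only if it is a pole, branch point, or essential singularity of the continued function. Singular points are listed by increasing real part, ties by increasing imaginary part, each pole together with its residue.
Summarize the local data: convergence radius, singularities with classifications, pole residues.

Radius of convergence at 0: (3/10)*sqrt(10).
At -(3/10)*sqrt(10): a pole of order 1; residue 18260/357 - (17494/1071)*sqrt(10).
At (3/10)*sqrt(10): a pole of order 1; residue 18260/357 + (17494/1071)*sqrt(10).
At 1: a pole of order 2; residue -36520/357.


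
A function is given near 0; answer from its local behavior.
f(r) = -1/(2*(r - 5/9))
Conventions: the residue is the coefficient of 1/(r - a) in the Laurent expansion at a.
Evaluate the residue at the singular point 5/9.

The residue is -1/2.

At the order-1 pole 5/9 set g(r) = (r - (5/9))*f(r) = -1/2.
Simple pole: residue = g(a) at a = 5/9, which is -1/2.


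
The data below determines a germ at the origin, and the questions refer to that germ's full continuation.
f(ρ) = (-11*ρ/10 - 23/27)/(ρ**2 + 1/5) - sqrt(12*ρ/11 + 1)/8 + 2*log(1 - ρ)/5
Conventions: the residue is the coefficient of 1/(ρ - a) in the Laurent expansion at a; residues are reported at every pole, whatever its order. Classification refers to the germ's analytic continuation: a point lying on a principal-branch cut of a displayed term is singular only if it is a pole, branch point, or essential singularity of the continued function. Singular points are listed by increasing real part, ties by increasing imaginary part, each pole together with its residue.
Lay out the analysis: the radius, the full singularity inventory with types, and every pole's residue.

Radius of convergence at 0: (1/5)*sqrt(5).
At -11/12: an algebraic (square-root) branch point.
At -((1/5)*sqrt(5))*i: a pole of order 1; residue (-11/20) - ((23/54)*sqrt(5))*i.
At ((1/5)*sqrt(5))*i: a pole of order 1; residue (-11/20) + ((23/54)*sqrt(5))*i.
At 1: a logarithmic branch point.

Denominator factor (ρ**2 + 1/5): discriminant -4/5, complex-conjugate roots ((1/5)*sqrt(5))*i and -((1/5)*sqrt(5))*i; poles of order 1, moduli (1/5)*sqrt(5) and (1/5)*sqrt(5).
Branch term (2/5)*log(1 - ρ/(1)): its argument vanishes at ρ = 1, a logarithmic branch point, modulus 1.
Branch term (-1/8)*sqrt(1 - ρ/(-11/12)): its argument vanishes at ρ = -11/12, a square-root branch point, modulus 11/12.
The radius of convergence is the smallest modulus among the singular points: (1/5)*sqrt(5).
The branch terms are analytic at -((1/5)*sqrt(5))*i and contribute nothing to the residue; only the rational part matters.
The factor ρ**2 + 1/5 splits as (ρ - a)(ρ - a') with a = -((1/5)*sqrt(5))*i, a' = ((1/5)*sqrt(5))*i. At the order-1 pole a set g(ρ) = (ρ - a)*(rational part) = [-11*ρ/10 - 23/27] / (ρ - a').
Simple pole: residue = g(a) at a = -((1/5)*sqrt(5))*i, which is (-11/20) - ((23/54)*sqrt(5))*i.
The branch terms are analytic at ((1/5)*sqrt(5))*i and contribute nothing to the residue; only the rational part matters.
The factor ρ**2 + 1/5 splits as (ρ - a)(ρ - a') with a = ((1/5)*sqrt(5))*i, a' = -((1/5)*sqrt(5))*i. At the order-1 pole a set g(ρ) = (ρ - a)*(rational part) = [-11*ρ/10 - 23/27] / (ρ - a').
Simple pole: residue = g(a) at a = ((1/5)*sqrt(5))*i, which is (-11/20) + ((23/54)*sqrt(5))*i.
List the singular points by increasing real part (a conjugate pair: the negative imaginary part first).
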